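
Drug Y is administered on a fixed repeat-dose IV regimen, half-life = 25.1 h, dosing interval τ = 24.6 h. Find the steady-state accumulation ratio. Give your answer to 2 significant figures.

k = ln2 / t½ = 0.693147 / 25.1 = 0.02762 h⁻¹
e^(−kτ) = e^(−0.02762 × 24.6) = 0.5069
Accumulation ratio R = 1 / (1 − e^(−kτ)) = 1 / (1 − 0.5069) = 2.028

2.0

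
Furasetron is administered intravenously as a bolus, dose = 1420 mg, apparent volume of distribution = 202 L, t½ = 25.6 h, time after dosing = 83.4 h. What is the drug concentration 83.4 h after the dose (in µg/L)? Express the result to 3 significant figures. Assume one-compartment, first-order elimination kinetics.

735 µg/L

C₀ = Dose / Vd = 1420 / 202 = 7.030 mg/L
k = ln2 / t½ = 0.693147 / 25.6 = 0.02708 h⁻¹
C = C₀ · e^(−k·t) = 7.030 × e^(−0.02708 × 83.4)
  = 7.030 × 0.1045 = 0.7346 mg/L
Convert: 0.7346 mg/L × 1000 = 734.6 µg/L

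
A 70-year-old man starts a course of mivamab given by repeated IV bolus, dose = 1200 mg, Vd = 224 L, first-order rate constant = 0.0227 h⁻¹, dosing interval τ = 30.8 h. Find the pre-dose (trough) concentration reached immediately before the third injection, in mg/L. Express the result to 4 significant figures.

C₀ per dose = Dose / Vd = 1200 / 224 = 5.357 mg/L
Fraction remaining after one interval: r = e^(−kτ) = e^(−0.02270 × 30.8) = 0.4970
Before dose 3, 2 doses have been given (aged 1τ, 2τ).
C_trough = C₀ × (r + r²) = 5.357 × (0.4970 + 0.2470) = 3.986 mg/L

3.986 mg/L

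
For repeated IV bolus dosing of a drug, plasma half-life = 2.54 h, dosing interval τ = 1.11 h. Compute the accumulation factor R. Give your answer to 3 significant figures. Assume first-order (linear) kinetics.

k = ln2 / t½ = 0.693147 / 2.54 = 0.2729 h⁻¹
e^(−kτ) = e^(−0.2729 × 1.11) = 0.7387
Accumulation ratio R = 1 / (1 − e^(−kτ)) = 1 / (1 − 0.7387) = 3.827

3.83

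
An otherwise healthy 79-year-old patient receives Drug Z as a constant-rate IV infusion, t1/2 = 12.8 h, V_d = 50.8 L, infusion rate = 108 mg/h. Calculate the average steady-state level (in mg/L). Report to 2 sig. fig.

k = ln2 / t½ = 0.693147 / 12.8 = 0.05415 h⁻¹
CL = k × Vd = 0.05415 × 50.8 = 2.751 L/h
At steady state Css = R₀ / CL = 108 / 2.751 = 39.26 mg/L

39 mg/L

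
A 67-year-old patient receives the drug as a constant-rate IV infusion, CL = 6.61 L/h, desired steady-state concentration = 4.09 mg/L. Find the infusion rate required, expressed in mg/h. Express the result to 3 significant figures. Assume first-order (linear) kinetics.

27.0 mg/h

At steady state, infusion rate R₀ = Css × CL = 4.09 × 6.610 = 27.03 mg/h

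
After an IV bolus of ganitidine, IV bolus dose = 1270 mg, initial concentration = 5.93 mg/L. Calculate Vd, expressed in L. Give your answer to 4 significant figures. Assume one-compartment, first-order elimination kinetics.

Vd = Dose / C₀ = 1270 / 5.93 = 214.2 L

214.2 L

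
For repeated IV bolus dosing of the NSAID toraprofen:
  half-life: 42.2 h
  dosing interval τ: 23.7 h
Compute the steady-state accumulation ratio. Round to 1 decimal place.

k = ln2 / t½ = 0.693147 / 42.2 = 0.01643 h⁻¹
e^(−kτ) = e^(−0.01643 × 23.7) = 0.6775
Accumulation ratio R = 1 / (1 − e^(−kτ)) = 1 / (1 − 0.6775) = 3.101

3.1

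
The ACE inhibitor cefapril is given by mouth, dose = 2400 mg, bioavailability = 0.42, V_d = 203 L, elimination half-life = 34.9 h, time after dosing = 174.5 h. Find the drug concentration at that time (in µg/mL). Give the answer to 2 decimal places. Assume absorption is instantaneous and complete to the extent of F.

Amount reaching circulation = F × Dose = 0.42 × 2400 = 1008 mg
C₀ = F·Dose / Vd = 1008 / 203 = 4.966 mg/L
k = ln2 / t½ = 0.693147 / 34.9 = 0.01986 h⁻¹
t / t½ = 174.5 / 34.9 = 5 half-lives
C = C₀ × (1/2)^5 = 4.966 × 0.03125 = 0.1552 mg/L
(0.1552 mg/L = 0.1552 µg/mL)

0.16 µg/mL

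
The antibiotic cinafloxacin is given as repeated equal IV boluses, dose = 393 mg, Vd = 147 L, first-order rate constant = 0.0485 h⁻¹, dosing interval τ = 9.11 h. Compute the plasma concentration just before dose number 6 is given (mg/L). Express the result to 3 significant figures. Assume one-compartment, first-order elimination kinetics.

C₀ per dose = Dose / Vd = 393 / 147 = 2.673 mg/L
Fraction remaining after one interval: r = e^(−kτ) = e^(−0.04850 × 9.11) = 0.6429
Before dose 6, 5 doses have been given (aged 1τ, 2τ, 3τ, 4τ, 5τ).
C_trough = C₀ × (r + r² + … + r^5) = C₀ × r(1−r^5)/(1−r)
        = 2.673 × 0.6429 × (1 − 0.1098) / (1 − 0.6429) = 4.284 mg/L

4.28 mg/L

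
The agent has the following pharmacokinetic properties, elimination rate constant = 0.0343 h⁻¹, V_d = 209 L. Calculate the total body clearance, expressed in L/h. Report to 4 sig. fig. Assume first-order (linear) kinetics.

CL = k × Vd = 0.0343 × 209 = 7.169 L/h

7.169 L/h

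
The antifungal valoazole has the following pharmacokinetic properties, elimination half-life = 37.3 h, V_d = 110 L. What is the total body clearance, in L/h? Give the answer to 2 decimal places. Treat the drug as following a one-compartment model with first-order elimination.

2.04 L/h

k = ln2 / t½ = 0.693147 / 37.3 = 0.01858 h⁻¹
CL = k × Vd = 0.01858 × 110 = 2.044 L/h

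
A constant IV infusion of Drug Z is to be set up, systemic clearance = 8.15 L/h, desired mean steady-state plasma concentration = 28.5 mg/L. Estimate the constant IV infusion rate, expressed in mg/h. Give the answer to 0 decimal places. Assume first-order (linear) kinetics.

232 mg/h

At steady state, infusion rate R₀ = Css × CL = 28.5 × 8.150 = 232.3 mg/h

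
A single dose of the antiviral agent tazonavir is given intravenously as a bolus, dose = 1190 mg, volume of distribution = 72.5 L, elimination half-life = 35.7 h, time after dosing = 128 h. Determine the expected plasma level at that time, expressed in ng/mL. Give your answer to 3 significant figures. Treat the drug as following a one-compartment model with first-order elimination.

C₀ = Dose / Vd = 1190 / 72.5 = 16.41 mg/L
k = ln2 / t½ = 0.693147 / 35.7 = 0.01942 h⁻¹
C = C₀ · e^(−k·t) = 16.41 × e^(−0.01942 × 128)
  = 16.41 × 0.08326 = 1.366 mg/L
Convert: 1.366 mg/L × 1000 = 1366 ng/mL

1370 ng/mL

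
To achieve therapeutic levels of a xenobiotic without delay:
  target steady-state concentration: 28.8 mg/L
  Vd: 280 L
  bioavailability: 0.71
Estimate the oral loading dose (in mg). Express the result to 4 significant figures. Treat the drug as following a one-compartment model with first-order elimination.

LD = Css × Vd / F = 28.8 × 280 / 0.71 = 11360 mg

11360 mg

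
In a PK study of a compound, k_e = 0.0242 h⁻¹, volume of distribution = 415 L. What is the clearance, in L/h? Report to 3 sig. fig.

10.0 L/h

CL = k × Vd = 0.0242 × 415 = 10.04 L/h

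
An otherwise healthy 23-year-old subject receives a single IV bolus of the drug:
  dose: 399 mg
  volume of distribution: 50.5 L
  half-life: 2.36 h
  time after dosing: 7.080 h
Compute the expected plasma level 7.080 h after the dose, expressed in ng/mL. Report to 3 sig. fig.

C₀ = Dose / Vd = 399.0 / 50.5 = 7.901 mg/L
k = ln2 / t½ = 0.693147 / 2.36 = 0.2937 h⁻¹
t / t½ = 7.080 / 2.36 = 3 half-lives
C = C₀ × (1/2)^3 = 7.901 × 0.1250 = 0.9876 mg/L
Convert: 0.9876 mg/L × 1000 = 987.6 ng/mL

988 ng/mL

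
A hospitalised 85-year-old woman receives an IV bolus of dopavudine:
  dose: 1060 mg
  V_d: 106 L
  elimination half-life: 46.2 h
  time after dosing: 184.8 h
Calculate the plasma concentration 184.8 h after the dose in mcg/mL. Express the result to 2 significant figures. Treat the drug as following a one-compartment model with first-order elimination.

0.63 mcg/mL

C₀ = Dose / Vd = 1060 / 106 = 10.00 mg/L
k = ln2 / t½ = 0.693147 / 46.2 = 0.01500 h⁻¹
t / t½ = 184.8 / 46.2 = 4 half-lives
C = C₀ × (1/2)^4 = 10.00 × 0.06250 = 0.6250 mg/L
(0.6250 mg/L = 0.6250 mcg/mL)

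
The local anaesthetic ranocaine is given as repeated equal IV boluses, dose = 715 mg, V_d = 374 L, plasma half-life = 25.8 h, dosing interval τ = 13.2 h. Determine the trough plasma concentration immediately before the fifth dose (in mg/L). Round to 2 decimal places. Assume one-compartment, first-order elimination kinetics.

C₀ per dose = Dose / Vd = 715 / 374 = 1.912 mg/L
k = ln2 / t½ = 0.693147 / 25.8 = 0.02687 h⁻¹
Fraction remaining after one interval: r = e^(−kτ) = e^(−0.02687 × 13.2) = 0.7014
Before dose 5, 4 doses have been given (aged 1τ, 2τ, 3τ, 4τ).
C_trough = C₀ × (r + r² + … + r^4) = C₀ × r(1−r^4)/(1−r)
        = 1.912 × 0.7014 × (1 − 0.2420) / (1 − 0.7014) = 3.404 mg/L

3.40 mg/L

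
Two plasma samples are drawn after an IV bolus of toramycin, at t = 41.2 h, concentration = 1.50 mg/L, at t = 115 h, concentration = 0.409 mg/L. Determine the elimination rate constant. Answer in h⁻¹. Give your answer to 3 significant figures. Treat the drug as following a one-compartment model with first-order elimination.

0.0176 h⁻¹

k = ln(C₁/C₂) / (t₂ − t₁) = ln(1.50/0.409) / (115 − 41.2)
  = 1.300 / 73.80 = 0.01762 h⁻¹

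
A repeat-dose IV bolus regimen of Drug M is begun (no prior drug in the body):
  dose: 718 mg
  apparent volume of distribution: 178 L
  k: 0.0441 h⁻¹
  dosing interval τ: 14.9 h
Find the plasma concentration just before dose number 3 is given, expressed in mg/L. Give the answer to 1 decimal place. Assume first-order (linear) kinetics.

C₀ per dose = Dose / Vd = 718 / 178 = 4.034 mg/L
Fraction remaining after one interval: r = e^(−kτ) = e^(−0.04410 × 14.9) = 0.5184
Before dose 3, 2 doses have been given (aged 1τ, 2τ).
C_trough = C₀ × (r + r²) = 4.034 × (0.5184 + 0.2687) = 3.175 mg/L

3.2 mg/L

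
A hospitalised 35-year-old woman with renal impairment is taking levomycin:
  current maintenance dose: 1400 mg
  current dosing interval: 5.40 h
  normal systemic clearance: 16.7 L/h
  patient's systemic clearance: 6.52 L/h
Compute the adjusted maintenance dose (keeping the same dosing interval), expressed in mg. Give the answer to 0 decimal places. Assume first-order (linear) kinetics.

547 mg

To keep the same average steady-state level, dosing rate must scale with clearance.
CL ratio = 6.52 / 16.7 = 0.3904
New dose (same interval) = 1400 × 0.3904 = 546.6 mg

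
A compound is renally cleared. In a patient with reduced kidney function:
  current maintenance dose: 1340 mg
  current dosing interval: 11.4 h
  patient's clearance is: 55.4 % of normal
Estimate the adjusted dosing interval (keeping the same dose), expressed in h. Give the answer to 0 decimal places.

To keep the same average steady-state level, dosing rate must scale with clearance.
CL ratio = 55.4 / 100 = 0.5540
New interval (same dose) = 11.4 / 0.5540 = 20.58 h

21 h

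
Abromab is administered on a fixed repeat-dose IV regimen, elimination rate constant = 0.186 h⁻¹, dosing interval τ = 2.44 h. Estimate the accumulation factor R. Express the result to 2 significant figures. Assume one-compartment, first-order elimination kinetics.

2.7

e^(−kτ) = e^(−0.1860 × 2.44) = 0.6352
Accumulation ratio R = 1 / (1 − e^(−kτ)) = 1 / (1 − 0.6352) = 2.741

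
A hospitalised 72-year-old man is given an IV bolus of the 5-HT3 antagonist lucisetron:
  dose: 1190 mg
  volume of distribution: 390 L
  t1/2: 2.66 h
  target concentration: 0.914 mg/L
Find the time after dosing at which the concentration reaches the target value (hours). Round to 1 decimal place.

4.6 h

C₀ = Dose / Vd = 1190 / 390 = 3.051 mg/L
k = ln2 / t½ = 0.693147 / 2.66 = 0.2606 h⁻¹
t = ln(C₀ / C) / k = ln(3.051 / 0.914) / 0.2606
  = ln(3.338) / 0.2606 = 1.205 / 0.2606 = 4.624 h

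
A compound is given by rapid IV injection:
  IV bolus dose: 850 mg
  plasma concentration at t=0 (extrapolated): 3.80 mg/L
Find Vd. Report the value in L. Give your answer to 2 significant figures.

220 L

Vd = Dose / C₀ = 850.0 / 3.80 = 223.7 L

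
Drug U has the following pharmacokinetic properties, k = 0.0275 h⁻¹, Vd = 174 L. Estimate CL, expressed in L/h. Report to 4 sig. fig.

4.785 L/h

CL = k × Vd = 0.0275 × 174 = 4.785 L/h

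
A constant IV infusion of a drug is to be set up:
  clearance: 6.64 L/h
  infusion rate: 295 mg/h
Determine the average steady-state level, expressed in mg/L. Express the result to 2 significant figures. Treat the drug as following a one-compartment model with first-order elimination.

At steady state Css = R₀ / CL = 295 / 6.640 = 44.43 mg/L

44 mg/L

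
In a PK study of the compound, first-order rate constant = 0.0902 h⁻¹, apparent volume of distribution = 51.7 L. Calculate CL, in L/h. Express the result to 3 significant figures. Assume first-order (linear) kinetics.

CL = k × Vd = 0.0902 × 51.7 = 4.663 L/h

4.66 L/h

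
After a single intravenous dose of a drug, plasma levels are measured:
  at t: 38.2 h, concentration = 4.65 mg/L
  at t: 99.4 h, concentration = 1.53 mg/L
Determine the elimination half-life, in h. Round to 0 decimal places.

k = ln(C₁/C₂) / (t₂ − t₁) = ln(4.65/1.53) / (99.4 − 38.2)
  = 1.112 / 61.20 = 0.01817 h⁻¹
t½ = ln2 / k = 0.693147 / 0.01817 = 38.15 h

38 h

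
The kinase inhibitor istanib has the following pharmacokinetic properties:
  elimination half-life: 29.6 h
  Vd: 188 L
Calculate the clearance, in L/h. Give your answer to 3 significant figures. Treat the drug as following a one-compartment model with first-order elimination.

4.40 L/h

k = ln2 / t½ = 0.693147 / 29.6 = 0.02342 h⁻¹
CL = k × Vd = 0.02342 × 188 = 4.403 L/h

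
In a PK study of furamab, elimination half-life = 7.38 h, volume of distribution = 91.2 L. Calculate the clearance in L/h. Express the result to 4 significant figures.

8.566 L/h

k = ln2 / t½ = 0.693147 / 7.38 = 0.09392 h⁻¹
CL = k × Vd = 0.09392 × 91.2 = 8.566 L/h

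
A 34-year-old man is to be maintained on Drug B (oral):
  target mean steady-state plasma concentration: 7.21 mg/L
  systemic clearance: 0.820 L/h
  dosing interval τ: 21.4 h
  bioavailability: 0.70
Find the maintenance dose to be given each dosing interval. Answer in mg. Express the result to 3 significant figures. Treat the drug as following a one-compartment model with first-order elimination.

181 mg

At steady state, F × (Dose/τ) = Css × CL.
Dose = Css × CL × τ / F = 7.21 × 0.8200 × 21.4 / 0.70 = 180.7 mg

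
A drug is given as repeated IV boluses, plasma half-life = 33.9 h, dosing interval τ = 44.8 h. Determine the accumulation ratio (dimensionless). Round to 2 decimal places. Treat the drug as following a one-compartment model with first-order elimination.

1.67

k = ln2 / t½ = 0.693147 / 33.9 = 0.02045 h⁻¹
e^(−kτ) = e^(−0.02045 × 44.8) = 0.4001
Accumulation ratio R = 1 / (1 − e^(−kτ)) = 1 / (1 − 0.4001) = 1.667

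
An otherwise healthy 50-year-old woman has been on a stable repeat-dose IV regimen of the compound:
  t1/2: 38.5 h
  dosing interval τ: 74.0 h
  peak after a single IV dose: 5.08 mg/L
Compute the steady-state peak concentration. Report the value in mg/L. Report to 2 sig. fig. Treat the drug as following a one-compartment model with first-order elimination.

k = ln2 / t½ = 0.693147 / 38.5 = 0.01800 h⁻¹
e^(−kτ) = e^(−0.01800 × 74.0) = 0.2639
Accumulation ratio R = 1 / (1 − e^(−kτ)) = 1 / (1 − 0.2639) = 1.359
Steady-state peak = C₀ × R = 5.08 × 1.359 = 6.904 mg/L

6.9 mg/L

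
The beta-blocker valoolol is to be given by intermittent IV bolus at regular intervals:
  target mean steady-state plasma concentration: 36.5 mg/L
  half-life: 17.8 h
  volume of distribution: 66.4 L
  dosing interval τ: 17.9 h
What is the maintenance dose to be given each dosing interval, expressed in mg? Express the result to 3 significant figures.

k = ln2 / t½ = 0.693147 / 17.8 = 0.03894 h⁻¹
CL = k × Vd = 0.03894 × 66.4 = 2.586 L/h
At steady state, Dose/τ = Css × CL.
Dose = Css × CL × τ = 36.5 × 2.586 × 17.9 = 1690 mg

1690 mg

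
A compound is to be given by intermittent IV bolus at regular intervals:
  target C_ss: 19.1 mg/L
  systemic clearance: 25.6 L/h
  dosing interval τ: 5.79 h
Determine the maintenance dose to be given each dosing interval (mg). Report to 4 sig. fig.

At steady state, Dose/τ = Css × CL.
Dose = Css × CL × τ = 19.1 × 25.60 × 5.79 = 2831 mg

2831 mg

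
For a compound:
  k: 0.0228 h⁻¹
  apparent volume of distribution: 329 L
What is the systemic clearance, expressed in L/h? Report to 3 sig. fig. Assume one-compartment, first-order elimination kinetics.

7.50 L/h

CL = k × Vd = 0.0228 × 329 = 7.501 L/h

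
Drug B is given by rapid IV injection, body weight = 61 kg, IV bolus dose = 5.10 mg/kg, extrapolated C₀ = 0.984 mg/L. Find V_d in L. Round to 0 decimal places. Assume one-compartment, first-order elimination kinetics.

316 L

Dose = 5.10 × 61 = 311.1 mg
Vd = Dose / C₀ = 311.1 / 0.984 = 316.2 L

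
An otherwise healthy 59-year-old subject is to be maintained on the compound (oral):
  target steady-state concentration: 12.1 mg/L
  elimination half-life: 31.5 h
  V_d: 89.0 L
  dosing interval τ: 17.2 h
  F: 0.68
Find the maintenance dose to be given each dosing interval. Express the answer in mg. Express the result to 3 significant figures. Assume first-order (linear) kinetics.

599 mg

k = ln2 / t½ = 0.693147 / 31.5 = 0.02200 h⁻¹
CL = k × Vd = 0.02200 × 89.0 = 1.958 L/h
At steady state, F × (Dose/τ) = Css × CL.
Dose = Css × CL × τ / F = 12.1 × 1.958 × 17.2 / 0.68 = 599.3 mg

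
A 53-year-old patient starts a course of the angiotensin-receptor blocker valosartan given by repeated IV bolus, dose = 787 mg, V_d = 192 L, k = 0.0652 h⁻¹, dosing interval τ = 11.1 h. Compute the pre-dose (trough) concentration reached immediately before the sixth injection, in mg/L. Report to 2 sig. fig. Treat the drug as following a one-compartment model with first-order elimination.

C₀ per dose = Dose / Vd = 787 / 192 = 4.099 mg/L
Fraction remaining after one interval: r = e^(−kτ) = e^(−0.06520 × 11.1) = 0.4849
Before dose 6, 5 doses have been given (aged 1τ, 2τ, 3τ, 4τ, 5τ).
C_trough = C₀ × (r + r² + … + r^5) = C₀ × r(1−r^5)/(1−r)
        = 4.099 × 0.4849 × (1 − 0.02681) / (1 − 0.4849) = 3.755 mg/L

3.8 mg/L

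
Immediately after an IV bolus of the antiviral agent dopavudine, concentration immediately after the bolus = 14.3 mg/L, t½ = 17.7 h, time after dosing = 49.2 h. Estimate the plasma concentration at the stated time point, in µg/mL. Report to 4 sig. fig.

2.082 µg/mL

k = ln2 / t½ = 0.693147 / 17.7 = 0.03916 h⁻¹
C = C₀ · e^(−k·t) = 14.30 × e^(−0.03916 × 49.2)
  = 14.30 × 0.1456 = 2.082 mg/L
(2.082 mg/L = 2.082 µg/mL)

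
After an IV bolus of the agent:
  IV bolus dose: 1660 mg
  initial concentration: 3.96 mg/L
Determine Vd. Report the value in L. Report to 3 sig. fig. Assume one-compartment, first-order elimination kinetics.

Vd = Dose / C₀ = 1660 / 3.96 = 419.2 L

419 L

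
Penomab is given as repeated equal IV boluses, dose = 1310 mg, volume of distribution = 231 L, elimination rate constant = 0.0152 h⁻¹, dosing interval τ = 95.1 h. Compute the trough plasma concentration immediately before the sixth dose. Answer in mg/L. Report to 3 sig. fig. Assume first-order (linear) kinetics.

1.75 mg/L

C₀ per dose = Dose / Vd = 1310 / 231 = 5.671 mg/L
Fraction remaining after one interval: r = e^(−kτ) = e^(−0.01520 × 95.1) = 0.2356
Before dose 6, 5 doses have been given (aged 1τ, 2τ, 3τ, 4τ, 5τ).
C_trough = C₀ × (r + r² + … + r^5) = C₀ × r(1−r^5)/(1−r)
        = 5.671 × 0.2356 × (1 − 0.0007259) / (1 − 0.2356) = 1.747 mg/L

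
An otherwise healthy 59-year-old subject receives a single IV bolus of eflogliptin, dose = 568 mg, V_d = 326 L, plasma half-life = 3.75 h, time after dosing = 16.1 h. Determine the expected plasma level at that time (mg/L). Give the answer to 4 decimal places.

C₀ = Dose / Vd = 568.0 / 326 = 1.742 mg/L
k = ln2 / t½ = 0.693147 / 3.75 = 0.1848 h⁻¹
C = C₀ · e^(−k·t) = 1.742 × e^(−0.1848 × 16.1)
  = 1.742 × 0.05103 = 0.08889 mg/L

0.0889 mg/L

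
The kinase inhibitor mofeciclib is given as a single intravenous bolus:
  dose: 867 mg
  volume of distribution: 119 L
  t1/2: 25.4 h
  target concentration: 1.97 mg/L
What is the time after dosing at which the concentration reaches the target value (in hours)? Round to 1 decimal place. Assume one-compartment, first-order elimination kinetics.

C₀ = Dose / Vd = 867.0 / 119 = 7.286 mg/L
k = ln2 / t½ = 0.693147 / 25.4 = 0.02729 h⁻¹
t = ln(C₀ / C) / k = ln(7.286 / 1.97) / 0.02729
  = ln(3.698) / 0.02729 = 1.308 / 0.02729 = 47.93 h

47.9 h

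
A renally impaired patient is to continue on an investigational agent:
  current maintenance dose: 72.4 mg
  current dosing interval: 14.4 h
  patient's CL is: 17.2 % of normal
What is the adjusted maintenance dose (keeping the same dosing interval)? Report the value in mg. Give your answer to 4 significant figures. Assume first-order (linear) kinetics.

12.45 mg

To keep the same average steady-state level, dosing rate must scale with clearance.
CL ratio = 17.2 / 100 = 0.1720
New dose (same interval) = 72.4 × 0.1720 = 12.45 mg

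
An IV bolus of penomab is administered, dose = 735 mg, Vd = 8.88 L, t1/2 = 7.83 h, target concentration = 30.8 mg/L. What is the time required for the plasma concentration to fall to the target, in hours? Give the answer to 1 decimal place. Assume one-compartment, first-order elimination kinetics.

C₀ = Dose / Vd = 735.0 / 8.88 = 82.77 mg/L
k = ln2 / t½ = 0.693147 / 7.83 = 0.08852 h⁻¹
t = ln(C₀ / C) / k = ln(82.77 / 30.8) / 0.08852
  = ln(2.687) / 0.08852 = 0.9884 / 0.08852 = 11.17 h

11.2 h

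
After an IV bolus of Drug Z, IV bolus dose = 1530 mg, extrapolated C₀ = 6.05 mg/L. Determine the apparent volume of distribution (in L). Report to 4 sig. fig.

252.9 L

Vd = Dose / C₀ = 1530 / 6.05 = 252.9 L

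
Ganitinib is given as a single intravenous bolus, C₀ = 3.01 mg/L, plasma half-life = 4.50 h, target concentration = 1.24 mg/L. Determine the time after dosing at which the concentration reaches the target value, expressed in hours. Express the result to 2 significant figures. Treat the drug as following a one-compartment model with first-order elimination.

k = ln2 / t½ = 0.693147 / 4.50 = 0.1540 h⁻¹
t = ln(C₀ / C) / k = ln(3.010 / 1.24) / 0.1540
  = ln(2.427) / 0.1540 = 0.8867 / 0.1540 = 5.758 h

5.8 h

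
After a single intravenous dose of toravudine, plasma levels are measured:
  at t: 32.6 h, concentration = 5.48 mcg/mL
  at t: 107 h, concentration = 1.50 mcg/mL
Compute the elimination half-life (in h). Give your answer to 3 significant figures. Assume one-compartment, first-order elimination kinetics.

39.8 h

k = ln(C₁/C₂) / (t₂ − t₁) = ln(5.48/1.50) / (107 − 32.6)
  = 1.296 / 74.40 = 0.01742 h⁻¹
t½ = ln2 / k = 0.693147 / 0.01742 = 39.79 h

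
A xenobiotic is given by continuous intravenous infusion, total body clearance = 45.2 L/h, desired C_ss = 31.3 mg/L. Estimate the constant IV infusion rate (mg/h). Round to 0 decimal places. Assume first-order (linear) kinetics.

At steady state, infusion rate R₀ = Css × CL = 31.3 × 45.20 = 1415 mg/h

1415 mg/h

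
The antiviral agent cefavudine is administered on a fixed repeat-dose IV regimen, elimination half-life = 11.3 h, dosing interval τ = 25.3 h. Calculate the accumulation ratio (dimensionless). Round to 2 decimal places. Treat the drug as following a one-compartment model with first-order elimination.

1.27

k = ln2 / t½ = 0.693147 / 11.3 = 0.06134 h⁻¹
e^(−kτ) = e^(−0.06134 × 25.3) = 0.2118
Accumulation ratio R = 1 / (1 − e^(−kτ)) = 1 / (1 − 0.2118) = 1.269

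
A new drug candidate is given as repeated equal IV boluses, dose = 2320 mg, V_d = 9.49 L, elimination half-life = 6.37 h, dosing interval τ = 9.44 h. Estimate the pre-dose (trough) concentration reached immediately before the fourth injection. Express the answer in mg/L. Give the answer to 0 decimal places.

C₀ per dose = Dose / Vd = 2320 / 9.49 = 244.5 mg/L
k = ln2 / t½ = 0.693147 / 6.37 = 0.1088 h⁻¹
Fraction remaining after one interval: r = e^(−kτ) = e^(−0.1088 × 9.44) = 0.3581
Before dose 4, 3 doses have been given (aged 1τ, 2τ, 3τ).
C_trough = C₀ × (r + r² + … + r^3) = C₀ × r(1−r^3)/(1−r)
        = 244.5 × 0.3581 × (1 − 0.04592) / (1 − 0.3581) = 130.1 mg/L

130 mg/L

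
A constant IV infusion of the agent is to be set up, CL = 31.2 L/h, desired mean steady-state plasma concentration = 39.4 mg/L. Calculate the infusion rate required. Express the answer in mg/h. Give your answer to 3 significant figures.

1230 mg/h

At steady state, infusion rate R₀ = Css × CL = 39.4 × 31.20 = 1229 mg/h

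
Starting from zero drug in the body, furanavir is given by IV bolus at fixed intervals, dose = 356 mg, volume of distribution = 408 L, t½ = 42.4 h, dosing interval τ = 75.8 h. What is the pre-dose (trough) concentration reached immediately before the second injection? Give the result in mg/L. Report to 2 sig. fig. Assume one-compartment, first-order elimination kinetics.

C₀ per dose = Dose / Vd = 356 / 408 = 0.8725 mg/L
k = ln2 / t½ = 0.693147 / 42.4 = 0.01635 h⁻¹
Fraction remaining after one interval: r = e^(−kτ) = e^(−0.01635 × 75.8) = 0.2896
Before dose 2, 1 dose has been given (aged 1τ).
C_trough = C₀ × r = 0.8725 × 0.2896 = 0.2527 mg/L

0.25 mg/L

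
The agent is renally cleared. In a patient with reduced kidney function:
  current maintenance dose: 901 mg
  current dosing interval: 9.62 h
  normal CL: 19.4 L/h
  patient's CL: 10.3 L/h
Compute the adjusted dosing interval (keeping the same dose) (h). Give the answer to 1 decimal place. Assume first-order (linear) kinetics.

18.1 h

To keep the same average steady-state level, dosing rate must scale with clearance.
CL ratio = 10.3 / 19.4 = 0.5309
New interval (same dose) = 9.62 / 0.5309 = 18.12 h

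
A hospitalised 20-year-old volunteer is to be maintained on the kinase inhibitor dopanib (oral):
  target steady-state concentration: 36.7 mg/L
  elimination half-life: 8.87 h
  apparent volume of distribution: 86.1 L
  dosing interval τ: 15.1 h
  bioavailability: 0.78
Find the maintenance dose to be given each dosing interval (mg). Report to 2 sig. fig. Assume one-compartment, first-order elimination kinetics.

k = ln2 / t½ = 0.693147 / 8.87 = 0.07815 h⁻¹
CL = k × Vd = 0.07815 × 86.1 = 6.729 L/h
At steady state, F × (Dose/τ) = Css × CL.
Dose = Css × CL × τ / F = 36.7 × 6.729 × 15.1 / 0.78 = 4781 mg

4800 mg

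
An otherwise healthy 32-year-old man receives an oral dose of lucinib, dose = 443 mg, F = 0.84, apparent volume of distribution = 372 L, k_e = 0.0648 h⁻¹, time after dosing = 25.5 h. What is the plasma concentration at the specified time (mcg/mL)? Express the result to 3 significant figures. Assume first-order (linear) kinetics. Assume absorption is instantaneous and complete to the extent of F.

Amount reaching circulation = F × Dose = 0.84 × 443.0 = 372.1 mg
C₀ = F·Dose / Vd = 372.1 / 372 = 1.000 mg/L
C = C₀ · e^(−k·t) = 1.000 × e^(−0.06480 × 25.5)
  = 1.000 × 0.1916 = 0.1916 mg/L
(0.1916 mg/L = 0.1916 mcg/mL)

0.192 mcg/mL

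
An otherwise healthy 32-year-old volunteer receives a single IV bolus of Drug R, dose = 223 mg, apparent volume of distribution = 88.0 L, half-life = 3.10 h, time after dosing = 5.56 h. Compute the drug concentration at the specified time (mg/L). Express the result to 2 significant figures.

0.73 mg/L

C₀ = Dose / Vd = 223.0 / 88.0 = 2.534 mg/L
k = ln2 / t½ = 0.693147 / 3.10 = 0.2236 h⁻¹
C = C₀ · e^(−k·t) = 2.534 × e^(−0.2236 × 5.56)
  = 2.534 × 0.2885 = 0.7311 mg/L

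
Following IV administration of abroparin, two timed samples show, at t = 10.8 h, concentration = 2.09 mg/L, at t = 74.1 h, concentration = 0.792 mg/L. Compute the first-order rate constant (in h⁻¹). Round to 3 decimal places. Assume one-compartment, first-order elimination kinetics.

0.015 h⁻¹

k = ln(C₁/C₂) / (t₂ − t₁) = ln(2.09/0.792) / (74.1 − 10.8)
  = 0.9704 / 63.30 = 0.01533 h⁻¹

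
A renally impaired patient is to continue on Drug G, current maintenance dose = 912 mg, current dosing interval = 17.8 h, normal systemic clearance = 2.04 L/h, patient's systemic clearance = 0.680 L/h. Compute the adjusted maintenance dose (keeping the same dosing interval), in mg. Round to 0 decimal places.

To keep the same average steady-state level, dosing rate must scale with clearance.
CL ratio = 0.680 / 2.04 = 0.3333
New dose (same interval) = 912 × 0.3333 = 304.0 mg

304 mg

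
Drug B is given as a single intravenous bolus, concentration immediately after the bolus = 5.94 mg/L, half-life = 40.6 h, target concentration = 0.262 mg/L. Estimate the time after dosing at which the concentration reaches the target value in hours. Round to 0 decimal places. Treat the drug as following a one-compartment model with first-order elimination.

183 h

k = ln2 / t½ = 0.693147 / 40.6 = 0.01707 h⁻¹
t = ln(C₀ / C) / k = ln(5.940 / 0.262) / 0.01707
  = ln(22.67) / 0.01707 = 3.121 / 0.01707 = 182.8 h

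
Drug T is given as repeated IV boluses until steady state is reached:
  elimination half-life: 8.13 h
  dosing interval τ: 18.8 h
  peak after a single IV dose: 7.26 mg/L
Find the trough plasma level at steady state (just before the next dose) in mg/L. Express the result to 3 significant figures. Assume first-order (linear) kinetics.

k = ln2 / t½ = 0.693147 / 8.13 = 0.08526 h⁻¹
e^(−kτ) = e^(−0.08526 × 18.8) = 0.2013
Accumulation ratio R = 1 / (1 − e^(−kτ)) = 1 / (1 − 0.2013) = 1.252
Steady-state trough = C₀ × R × e^(−kτ) = 7.26 × 1.252 × 0.2013 = 1.830 mg/L

1.83 mg/L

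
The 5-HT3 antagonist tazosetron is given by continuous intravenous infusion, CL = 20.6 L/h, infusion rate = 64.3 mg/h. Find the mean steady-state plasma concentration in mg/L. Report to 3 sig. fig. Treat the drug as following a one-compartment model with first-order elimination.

At steady state Css = R₀ / CL = 64.3 / 20.60 = 3.121 mg/L

3.12 mg/L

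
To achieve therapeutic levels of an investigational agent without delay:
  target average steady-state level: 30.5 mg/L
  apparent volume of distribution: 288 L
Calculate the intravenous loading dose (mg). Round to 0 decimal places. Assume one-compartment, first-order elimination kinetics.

8784 mg

LD = Css × Vd = 30.5 × 288 = 8784 mg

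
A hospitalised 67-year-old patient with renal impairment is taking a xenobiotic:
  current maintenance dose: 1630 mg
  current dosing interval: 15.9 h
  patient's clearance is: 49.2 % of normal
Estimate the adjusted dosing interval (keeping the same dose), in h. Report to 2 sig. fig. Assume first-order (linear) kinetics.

To keep the same average steady-state level, dosing rate must scale with clearance.
CL ratio = 49.2 / 100 = 0.4920
New interval (same dose) = 15.9 / 0.4920 = 32.32 h

32 h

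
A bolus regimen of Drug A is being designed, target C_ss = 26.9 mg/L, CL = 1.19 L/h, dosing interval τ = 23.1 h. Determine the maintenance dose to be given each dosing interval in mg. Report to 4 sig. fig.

739.5 mg

At steady state, Dose/τ = Css × CL.
Dose = Css × CL × τ = 26.9 × 1.190 × 23.1 = 739.5 mg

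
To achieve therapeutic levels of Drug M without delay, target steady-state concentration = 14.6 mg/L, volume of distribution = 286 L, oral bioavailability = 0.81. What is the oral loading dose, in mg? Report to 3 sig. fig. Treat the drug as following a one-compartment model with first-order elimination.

5160 mg

LD = Css × Vd / F = 14.6 × 286 / 0.81 = 5155 mg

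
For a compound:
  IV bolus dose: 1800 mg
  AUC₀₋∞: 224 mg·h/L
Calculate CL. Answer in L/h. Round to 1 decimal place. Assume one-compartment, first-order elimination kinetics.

8.0 L/h

CL = Dose / AUC = 1800 / 224 = 8.036 L/h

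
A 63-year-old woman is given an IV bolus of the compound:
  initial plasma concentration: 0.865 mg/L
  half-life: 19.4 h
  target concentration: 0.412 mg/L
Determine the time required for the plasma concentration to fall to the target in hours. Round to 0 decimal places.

21 h

k = ln2 / t½ = 0.693147 / 19.4 = 0.03573 h⁻¹
t = ln(C₀ / C) / k = ln(0.8650 / 0.412) / 0.03573
  = ln(2.100) / 0.03573 = 0.7419 / 0.03573 = 20.76 h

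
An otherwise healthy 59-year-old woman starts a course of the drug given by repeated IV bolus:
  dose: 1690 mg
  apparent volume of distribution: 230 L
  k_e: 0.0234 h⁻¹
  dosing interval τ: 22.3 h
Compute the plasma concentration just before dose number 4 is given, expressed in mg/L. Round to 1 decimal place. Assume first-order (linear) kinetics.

8.5 mg/L

C₀ per dose = Dose / Vd = 1690 / 230 = 7.348 mg/L
Fraction remaining after one interval: r = e^(−kτ) = e^(−0.02340 × 22.3) = 0.5934
Before dose 4, 3 doses have been given (aged 1τ, 2τ, 3τ).
C_trough = C₀ × (r + r² + … + r^3) = C₀ × r(1−r^3)/(1−r)
        = 7.348 × 0.5934 × (1 − 0.2090) / (1 − 0.5934) = 8.483 mg/L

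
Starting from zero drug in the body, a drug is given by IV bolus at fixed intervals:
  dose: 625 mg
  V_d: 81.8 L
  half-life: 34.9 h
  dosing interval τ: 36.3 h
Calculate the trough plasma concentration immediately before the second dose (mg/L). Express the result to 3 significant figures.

C₀ per dose = Dose / Vd = 625 / 81.8 = 7.641 mg/L
k = ln2 / t½ = 0.693147 / 34.9 = 0.01986 h⁻¹
Fraction remaining after one interval: r = e^(−kτ) = e^(−0.01986 × 36.3) = 0.4863
Before dose 2, 1 dose has been given (aged 1τ).
C_trough = C₀ × r = 7.641 × 0.4863 = 3.716 mg/L

3.72 mg/L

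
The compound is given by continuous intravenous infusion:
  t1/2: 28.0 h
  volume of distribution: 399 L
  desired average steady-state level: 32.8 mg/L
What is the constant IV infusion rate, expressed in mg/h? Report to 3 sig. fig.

324 mg/h

k = ln2 / t½ = 0.693147 / 28.0 = 0.02476 h⁻¹
CL = k × Vd = 0.02476 × 399 = 9.879 L/h
At steady state, infusion rate R₀ = Css × CL = 32.8 × 9.879 = 324.0 mg/h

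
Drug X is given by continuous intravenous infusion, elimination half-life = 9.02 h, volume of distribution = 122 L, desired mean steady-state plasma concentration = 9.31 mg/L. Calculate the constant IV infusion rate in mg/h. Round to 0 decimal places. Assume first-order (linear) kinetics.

87 mg/h

k = ln2 / t½ = 0.693147 / 9.02 = 0.07685 h⁻¹
CL = k × Vd = 0.07685 × 122 = 9.376 L/h
At steady state, infusion rate R₀ = Css × CL = 9.31 × 9.376 = 87.29 mg/h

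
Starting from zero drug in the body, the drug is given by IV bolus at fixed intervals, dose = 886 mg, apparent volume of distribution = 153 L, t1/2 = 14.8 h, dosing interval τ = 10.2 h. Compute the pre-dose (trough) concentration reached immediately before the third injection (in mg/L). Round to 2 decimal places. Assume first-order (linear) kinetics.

5.82 mg/L

C₀ per dose = Dose / Vd = 886 / 153 = 5.791 mg/L
k = ln2 / t½ = 0.693147 / 14.8 = 0.04683 h⁻¹
Fraction remaining after one interval: r = e^(−kτ) = e^(−0.04683 × 10.2) = 0.6202
Before dose 3, 2 doses have been given (aged 1τ, 2τ).
C_trough = C₀ × (r + r²) = 5.791 × (0.6202 + 0.3846) = 5.819 mg/L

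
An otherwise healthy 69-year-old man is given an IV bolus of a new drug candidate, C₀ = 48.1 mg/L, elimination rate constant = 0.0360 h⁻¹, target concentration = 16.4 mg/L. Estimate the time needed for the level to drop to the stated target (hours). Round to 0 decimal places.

t = ln(C₀ / C) / k = ln(48.10 / 16.4) / 0.03600
  = ln(2.933) / 0.03600 = 1.076 / 0.03600 = 29.89 h

30 h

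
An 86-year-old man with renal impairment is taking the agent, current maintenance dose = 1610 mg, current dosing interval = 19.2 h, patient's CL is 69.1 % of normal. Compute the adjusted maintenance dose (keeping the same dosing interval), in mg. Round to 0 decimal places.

To keep the same average steady-state level, dosing rate must scale with clearance.
CL ratio = 69.1 / 100 = 0.6910
New dose (same interval) = 1610 × 0.6910 = 1113 mg

1113 mg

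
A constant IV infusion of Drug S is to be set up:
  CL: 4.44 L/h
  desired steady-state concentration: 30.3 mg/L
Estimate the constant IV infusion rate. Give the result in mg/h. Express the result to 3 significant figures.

At steady state, infusion rate R₀ = Css × CL = 30.3 × 4.440 = 134.5 mg/h

135 mg/h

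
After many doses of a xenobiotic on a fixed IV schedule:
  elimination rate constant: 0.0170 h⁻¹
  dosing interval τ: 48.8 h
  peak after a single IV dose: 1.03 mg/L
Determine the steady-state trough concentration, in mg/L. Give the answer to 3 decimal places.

0.797 mg/L

e^(−kτ) = e^(−0.01700 × 48.8) = 0.4362
Accumulation ratio R = 1 / (1 − e^(−kτ)) = 1 / (1 − 0.4362) = 1.774
Steady-state trough = C₀ × R × e^(−kτ) = 1.03 × 1.774 × 0.4362 = 0.7970 mg/L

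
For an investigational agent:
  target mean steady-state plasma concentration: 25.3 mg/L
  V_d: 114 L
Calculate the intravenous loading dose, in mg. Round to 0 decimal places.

LD = Css × Vd = 25.3 × 114 = 2884 mg

2884 mg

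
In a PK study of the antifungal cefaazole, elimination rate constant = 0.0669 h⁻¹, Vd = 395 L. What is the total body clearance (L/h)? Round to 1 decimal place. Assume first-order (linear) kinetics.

CL = k × Vd = 0.0669 × 395 = 26.43 L/h

26.4 L/h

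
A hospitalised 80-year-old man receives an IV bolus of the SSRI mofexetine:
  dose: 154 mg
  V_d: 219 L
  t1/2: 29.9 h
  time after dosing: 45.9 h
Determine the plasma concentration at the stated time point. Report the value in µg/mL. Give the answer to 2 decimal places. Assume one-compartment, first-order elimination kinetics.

0.24 µg/mL

C₀ = Dose / Vd = 154.0 / 219 = 0.7032 mg/L
k = ln2 / t½ = 0.693147 / 29.9 = 0.02318 h⁻¹
C = C₀ · e^(−k·t) = 0.7032 × e^(−0.02318 × 45.9)
  = 0.7032 × 0.3451 = 0.2427 mg/L
(0.2427 mg/L = 0.2427 µg/mL)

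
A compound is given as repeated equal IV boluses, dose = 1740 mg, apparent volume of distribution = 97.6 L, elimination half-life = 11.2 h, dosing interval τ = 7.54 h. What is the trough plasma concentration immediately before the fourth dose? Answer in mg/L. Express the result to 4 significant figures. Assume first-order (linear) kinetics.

C₀ per dose = Dose / Vd = 1740 / 97.6 = 17.83 mg/L
k = ln2 / t½ = 0.693147 / 11.2 = 0.06189 h⁻¹
Fraction remaining after one interval: r = e^(−kτ) = e^(−0.06189 × 7.54) = 0.6271
Before dose 4, 3 doses have been given (aged 1τ, 2τ, 3τ).
C_trough = C₀ × (r + r² + … + r^3) = C₀ × r(1−r^3)/(1−r)
        = 17.83 × 0.6271 × (1 − 0.2466) / (1 − 0.6271) = 22.59 mg/L

22.59 mg/L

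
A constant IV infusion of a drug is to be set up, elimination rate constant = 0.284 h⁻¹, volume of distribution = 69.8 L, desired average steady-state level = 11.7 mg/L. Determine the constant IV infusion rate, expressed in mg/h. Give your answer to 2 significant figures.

230 mg/h

CL = k × Vd = 0.2840 × 69.8 = 19.82 L/h
At steady state, infusion rate R₀ = Css × CL = 11.7 × 19.82 = 231.9 mg/h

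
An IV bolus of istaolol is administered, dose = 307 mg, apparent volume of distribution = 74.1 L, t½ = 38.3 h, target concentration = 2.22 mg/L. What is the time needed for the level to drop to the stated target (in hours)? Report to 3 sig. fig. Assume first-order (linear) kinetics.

C₀ = Dose / Vd = 307.0 / 74.1 = 4.143 mg/L
k = ln2 / t½ = 0.693147 / 38.3 = 0.01810 h⁻¹
t = ln(C₀ / C) / k = ln(4.143 / 2.22) / 0.01810
  = ln(1.866) / 0.01810 = 0.6238 / 0.01810 = 34.46 h

34.5 h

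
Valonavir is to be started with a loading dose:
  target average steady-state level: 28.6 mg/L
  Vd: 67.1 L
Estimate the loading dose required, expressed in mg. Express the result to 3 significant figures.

1920 mg

LD = Css × Vd = 28.6 × 67.1 = 1919 mg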